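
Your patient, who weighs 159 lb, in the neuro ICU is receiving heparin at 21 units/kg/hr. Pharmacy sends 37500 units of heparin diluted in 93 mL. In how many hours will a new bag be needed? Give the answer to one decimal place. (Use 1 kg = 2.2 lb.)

Weight = 159 lb ÷ 2.2 lb/kg = 72.27273 kg
Dose = 21 units/kg/hr × 72.27273 kg = 1517.727 units/hr
Concentration = 37500 units ÷ 93 mL = 403.2258 units/mL
Rate = 1517.727 units/hr ÷ 403.2258 units/mL = 3.763964 mL/hr
Duration = 93 mL ÷ 3.763964 mL/hr = 24.708 hr

24.7 hours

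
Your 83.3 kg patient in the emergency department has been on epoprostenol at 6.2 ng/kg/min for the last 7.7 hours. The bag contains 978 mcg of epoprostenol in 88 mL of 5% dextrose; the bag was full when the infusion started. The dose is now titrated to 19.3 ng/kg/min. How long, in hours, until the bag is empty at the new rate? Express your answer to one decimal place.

Initial rate:
Dose = 6.2 ng/kg/min × 83.3 kg = 516.46 ng/min
516.46 ng/min × 60 min/hr = 30987.6 ng/hr
Concentration = 978 mcg ÷ 88 mL = 11.11364 mcg/mL = 11113.64 ng/mL
Rate = 30987.6 ng/hr ÷ 11113.64 ng/mL = 2.78825 mL/hr
Volume infused so far = 2.78825 mL/hr × 7.7 hr = 21.46953 mL
Volume remaining = 88 − 21.46953 = 66.53047 mL
New rate:
Dose = 19.3 ng/kg/min × 83.3 kg = 1607.69 ng/min
1607.69 ng/min × 60 min/hr = 96461.4 ng/hr
Rate = 96461.4 ng/hr ÷ 11113.64 ng/mL = 8.679553 mL/hr
Time remaining = 66.53047 mL ÷ 8.679553 mL/hr = 7.665195 hr

7.7 hours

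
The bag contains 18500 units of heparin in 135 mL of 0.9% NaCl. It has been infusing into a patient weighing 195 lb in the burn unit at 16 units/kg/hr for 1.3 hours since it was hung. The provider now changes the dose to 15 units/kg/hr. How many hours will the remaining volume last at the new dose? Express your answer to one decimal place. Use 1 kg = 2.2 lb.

12.5 hours

Initial rate:
Weight = 195 lb ÷ 2.2 lb/kg = 88.63636 kg
Dose = 16 units/kg/hr × 88.63636 kg = 1418.182 units/hr
Concentration = 18500 units ÷ 135 mL = 137.037 units/mL
Rate = 1418.182 units/hr ÷ 137.037 units/mL = 10.34889 mL/hr
Volume infused so far = 10.34889 mL/hr × 1.3 hr = 13.45356 mL
Volume remaining = 135 − 13.45356 = 121.5464 mL
New rate:
Dose = 15 units/kg/hr × 88.63636 kg = 1329.545 units/hr
Rate = 1329.545 units/hr ÷ 137.037 units/mL = 9.702088 mL/hr
Time remaining = 121.5464 mL ÷ 9.702088 mL/hr = 12.52786 hr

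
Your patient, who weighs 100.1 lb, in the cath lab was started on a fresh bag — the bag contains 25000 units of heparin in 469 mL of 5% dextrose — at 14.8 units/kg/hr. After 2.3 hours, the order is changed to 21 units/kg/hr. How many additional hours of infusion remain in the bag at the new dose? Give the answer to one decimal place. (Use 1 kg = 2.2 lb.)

Initial rate:
Weight = 100.1 lb ÷ 2.2 lb/kg = 45.5 kg
Dose = 14.8 units/kg/hr × 45.5 kg = 673.4 units/hr
Concentration = 25000 units ÷ 469 mL = 53.3049 units/mL
Rate = 673.4 units/hr ÷ 53.3049 units/mL = 12.63298 mL/hr
Volume infused so far = 12.63298 mL/hr × 2.3 hr = 29.05586 mL
Volume remaining = 469 − 29.05586 = 439.9441 mL
New rate:
Dose = 21 units/kg/hr × 45.5 kg = 955.5 units/hr
Rate = 955.5 units/hr ÷ 53.3049 units/mL = 17.92518 mL/hr
Time remaining = 439.9441 mL ÷ 17.92518 mL/hr = 24.54336 hr

24.5 hours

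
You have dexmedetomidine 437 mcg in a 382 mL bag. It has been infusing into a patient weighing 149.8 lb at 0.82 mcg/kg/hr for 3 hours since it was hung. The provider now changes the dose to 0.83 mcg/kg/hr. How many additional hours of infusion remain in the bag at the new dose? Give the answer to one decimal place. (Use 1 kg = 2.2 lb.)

4.8 hours

Initial rate:
Weight = 149.8 lb ÷ 2.2 lb/kg = 68.09091 kg
Dose = 0.82 mcg/kg/hr × 68.09091 kg = 55.83455 mcg/hr
Concentration = 437 mcg ÷ 382 mL = 1.143979 mcg/mL
Rate = 55.83455 mcg/hr ÷ 1.143979 mcg/mL = 48.80731 mL/hr
Volume infused so far = 48.80731 mL/hr × 3 hr = 146.4219 mL
Volume remaining = 382 − 146.4219 = 235.5781 mL
New rate:
Dose = 0.83 mcg/kg/hr × 68.09091 kg = 56.51545 mcg/hr
Rate = 56.51545 mcg/hr ÷ 1.143979 mcg/mL = 49.40253 mL/hr
Time remaining = 235.5781 mL ÷ 49.40253 mL/hr = 4.768543 hr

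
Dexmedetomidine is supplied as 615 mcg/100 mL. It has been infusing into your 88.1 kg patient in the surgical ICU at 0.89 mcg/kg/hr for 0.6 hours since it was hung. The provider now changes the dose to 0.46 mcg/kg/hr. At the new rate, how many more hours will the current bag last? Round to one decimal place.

Initial rate:
Dose = 0.89 mcg/kg/hr × 88.1 kg = 78.409 mcg/hr
Concentration = 615 mcg ÷ 100 mL = 6.15 mcg/mL
Rate = 78.409 mcg/hr ÷ 6.15 mcg/mL = 12.74943 mL/hr
Volume infused so far = 12.74943 mL/hr × 0.6 hr = 7.649659 mL
Volume remaining = 100 − 7.649659 = 92.35034 mL
New rate:
Dose = 0.46 mcg/kg/hr × 88.1 kg = 40.526 mcg/hr
Rate = 40.526 mcg/hr ÷ 6.15 mcg/mL = 6.589593 mL/hr
Time remaining = 92.35034 mL ÷ 6.589593 mL/hr = 14.01457 hr

14.0 hours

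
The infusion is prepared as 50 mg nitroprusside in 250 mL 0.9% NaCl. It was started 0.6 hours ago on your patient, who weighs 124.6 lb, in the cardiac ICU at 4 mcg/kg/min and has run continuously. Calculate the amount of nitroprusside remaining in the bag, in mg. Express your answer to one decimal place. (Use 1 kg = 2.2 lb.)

41.8 mg

Weight = 124.6 lb ÷ 2.2 lb/kg = 56.63636 kg
Dose = 4 mcg/kg/min × 56.63636 kg = 226.5455 mcg/min
226.5455 mcg/min × 60 min/hr = 13592.73 mcg/hr
Concentration = 50 mg ÷ 250 mL = 0.2 mg/mL = 200 mcg/mL
Rate = 13592.73 mcg/hr ÷ 200 mcg/mL = 67.96364 mL/hr
Volume infused = 67.96364 mL/hr × 0.6 hr = 40.77818 mL
Volume remaining = 250 − 40.77818 = 209.2218 mL
Drug remaining = 209.2218 mL × 200 mcg/mL = 41844.36 mcg = 41.84436 mg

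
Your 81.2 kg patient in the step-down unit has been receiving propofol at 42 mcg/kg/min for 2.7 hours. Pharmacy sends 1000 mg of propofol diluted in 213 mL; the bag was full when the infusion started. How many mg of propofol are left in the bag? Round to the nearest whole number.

Dose = 42 mcg/kg/min × 81.2 kg = 3410.4 mcg/min
3410.4 mcg/min × 60 min/hr = 204624 mcg/hr
Concentration = 1000 mg ÷ 213 mL = 4.694836 mg/mL = 4694.836 mcg/mL
Rate = 204624 mcg/hr ÷ 4694.836 mcg/mL = 43.58491 mL/hr
Volume infused = 43.58491 mL/hr × 2.7 hr = 117.6793 mL
Volume remaining = 213 − 117.6793 = 95.32074 mL
Drug remaining = 95.32074 mL × 4694.836 mcg/mL = 447515.2 mcg = 447.5152 mg

448 mg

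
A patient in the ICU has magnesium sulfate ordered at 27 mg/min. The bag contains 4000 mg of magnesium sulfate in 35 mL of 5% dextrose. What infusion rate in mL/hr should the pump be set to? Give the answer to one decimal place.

27 mg/min × 60 min/hr = 1620 mg/hr
Concentration = 4000 mg ÷ 35 mL = 114.2857 mg/mL
Rate = 1620 mg/hr ÷ 114.2857 mg/mL = 14.175 mL/hr

14.2 mL/hr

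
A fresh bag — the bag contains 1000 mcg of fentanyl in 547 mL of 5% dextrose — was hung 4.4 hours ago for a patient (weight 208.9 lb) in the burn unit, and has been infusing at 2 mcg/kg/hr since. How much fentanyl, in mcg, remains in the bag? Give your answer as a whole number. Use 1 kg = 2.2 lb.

164 mcg

Weight = 208.9 lb ÷ 2.2 lb/kg = 94.95455 kg
Dose = 2 mcg/kg/hr × 94.95455 kg = 189.9091 mcg/hr
Concentration = 1000 mcg ÷ 547 mL = 1.828154 mcg/mL
Rate = 189.9091 mcg/hr ÷ 1.828154 mcg/mL = 103.8803 mL/hr
Volume infused = 103.8803 mL/hr × 4.4 hr = 457.0732 mL
Volume remaining = 547 − 457.0732 = 89.9268 mL
Drug remaining = 89.9268 mL × 1.828154 mcg/mL = 164.4 mcg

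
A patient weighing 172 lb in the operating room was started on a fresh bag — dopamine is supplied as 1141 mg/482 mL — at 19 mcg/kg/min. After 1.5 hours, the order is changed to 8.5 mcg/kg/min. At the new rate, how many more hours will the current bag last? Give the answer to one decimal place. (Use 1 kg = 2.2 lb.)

Initial rate:
Weight = 172 lb ÷ 2.2 lb/kg = 78.18182 kg
Dose = 19 mcg/kg/min × 78.18182 kg = 1485.455 mcg/min
1485.455 mcg/min × 60 min/hr = 89127.27 mcg/hr
Concentration = 1141 mg ÷ 482 mL = 2.36722 mg/mL = 2367.22 mcg/mL
Rate = 89127.27 mcg/hr ÷ 2367.22 mcg/mL = 37.65061 mL/hr
Volume infused so far = 37.65061 mL/hr × 1.5 hr = 56.47591 mL
Volume remaining = 482 − 56.47591 = 425.5241 mL
New rate:
Dose = 8.5 mcg/kg/min × 78.18182 kg = 664.5455 mcg/min
664.5455 mcg/min × 60 min/hr = 39872.73 mcg/hr
Rate = 39872.73 mcg/hr ÷ 2367.22 mcg/mL = 16.84369 mL/hr
Time remaining = 425.5241 mL ÷ 16.84369 mL/hr = 25.26311 hr

25.3 hours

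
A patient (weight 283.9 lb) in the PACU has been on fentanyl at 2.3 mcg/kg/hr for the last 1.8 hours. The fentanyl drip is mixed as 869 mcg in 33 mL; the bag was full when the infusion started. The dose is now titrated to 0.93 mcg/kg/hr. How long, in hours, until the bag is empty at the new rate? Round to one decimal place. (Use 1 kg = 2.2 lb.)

Initial rate:
Weight = 283.9 lb ÷ 2.2 lb/kg = 129.0455 kg
Dose = 2.3 mcg/kg/hr × 129.0455 kg = 296.8045 mcg/hr
Concentration = 869 mcg ÷ 33 mL = 26.33333 mcg/mL
Rate = 296.8045 mcg/hr ÷ 26.33333 mcg/mL = 11.27106 mL/hr
Volume infused so far = 11.27106 mL/hr × 1.8 hr = 20.28791 mL
Volume remaining = 33 − 20.28791 = 12.71209 mL
New rate:
Dose = 0.93 mcg/kg/hr × 129.0455 kg = 120.0123 mcg/hr
Rate = 120.0123 mcg/hr ÷ 26.33333 mcg/mL = 4.557428 mL/hr
Time remaining = 12.71209 mL ÷ 4.557428 mL/hr = 2.789313 hr

2.8 hours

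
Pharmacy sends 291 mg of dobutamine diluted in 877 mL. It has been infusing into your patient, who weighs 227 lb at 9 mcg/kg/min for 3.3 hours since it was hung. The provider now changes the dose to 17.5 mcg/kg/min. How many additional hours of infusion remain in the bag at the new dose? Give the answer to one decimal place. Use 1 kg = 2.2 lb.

Initial rate:
Weight = 227 lb ÷ 2.2 lb/kg = 103.1818 kg
Dose = 9 mcg/kg/min × 103.1818 kg = 928.6364 mcg/min
928.6364 mcg/min × 60 min/hr = 55718.18 mcg/hr
Concentration = 291 mg ÷ 877 mL = 0.331813 mg/mL = 331.813 mcg/mL
Rate = 55718.18 mcg/hr ÷ 331.813 mcg/mL = 167.9204 mL/hr
Volume infused so far = 167.9204 mL/hr × 3.3 hr = 554.1374 mL
Volume remaining = 877 − 554.1374 = 322.8626 mL
New rate:
Dose = 17.5 mcg/kg/min × 103.1818 kg = 1805.682 mcg/min
1805.682 mcg/min × 60 min/hr = 108340.9 mcg/hr
Rate = 108340.9 mcg/hr ÷ 331.813 mcg/mL = 326.5119 mL/hr
Time remaining = 322.8626 mL ÷ 326.5119 mL/hr = 0.9888232 hr

1.0 hours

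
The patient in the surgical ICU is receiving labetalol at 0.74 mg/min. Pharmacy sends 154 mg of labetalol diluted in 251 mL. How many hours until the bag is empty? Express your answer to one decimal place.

3.5 hours

0.74 mg/min × 60 min/hr = 44.4 mg/hr
Concentration = 154 mg ÷ 251 mL = 0.6135458 mg/mL
Rate = 44.4 mg/hr ÷ 0.6135458 mg/mL = 72.36623 mL/hr
Duration = 251 mL ÷ 72.36623 mL/hr = 3.468468 hr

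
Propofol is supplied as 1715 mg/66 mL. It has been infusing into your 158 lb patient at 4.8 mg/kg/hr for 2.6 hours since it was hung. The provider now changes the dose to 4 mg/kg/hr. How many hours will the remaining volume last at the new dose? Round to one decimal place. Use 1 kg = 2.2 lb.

2.8 hours

Initial rate:
Weight = 158 lb ÷ 2.2 lb/kg = 71.81818 kg
Dose = 4.8 mg/kg/hr × 71.81818 kg = 344.7273 mg/hr
Concentration = 1715 mg ÷ 66 mL = 25.98485 mg/mL
Rate = 344.7273 mg/hr ÷ 25.98485 mg/mL = 13.26647 mL/hr
Volume infused so far = 13.26647 mL/hr × 2.6 hr = 34.49283 mL
Volume remaining = 66 − 34.49283 = 31.50717 mL
New rate:
Dose = 4 mg/kg/hr × 71.81818 kg = 287.2727 mg/hr
Rate = 287.2727 mg/hr ÷ 25.98485 mg/mL = 11.05539 mL/hr
Time remaining = 31.50717 mL ÷ 11.05539 mL/hr = 2.849937 hr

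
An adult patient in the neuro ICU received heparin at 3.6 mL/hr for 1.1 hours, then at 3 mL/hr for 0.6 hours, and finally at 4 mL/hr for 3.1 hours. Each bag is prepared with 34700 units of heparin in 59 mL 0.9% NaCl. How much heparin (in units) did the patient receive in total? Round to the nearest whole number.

10681 units

Concentration = 34700 units ÷ 59 mL = 588.1356 units/mL
Stage 1: 3.6 mL/hr × 1.1 hr = 3.96 mL → 3.96 mL × 588.1356 units/mL = 2329.017 units
Stage 2: 3 mL/hr × 0.6 hr = 1.8 mL → 1.8 mL × 588.1356 units/mL = 1058.644 units
Stage 3: 4 mL/hr × 3.1 hr = 12.4 mL → 12.4 mL × 588.1356 units/mL = 7292.881 units
Total = 2329.017 + 1058.644 + 7292.881 = 10680.54 units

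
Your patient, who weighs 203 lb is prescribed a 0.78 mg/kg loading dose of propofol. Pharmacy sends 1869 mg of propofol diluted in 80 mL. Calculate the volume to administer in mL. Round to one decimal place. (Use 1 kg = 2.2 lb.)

Weight = 203 lb ÷ 2.2 lb/kg = 92.27273 kg
Dose = 0.78 mg/kg × 92.27273 kg = 71.97273 mg
Concentration = 1869 mg ÷ 80 mL = 23.3625 mg/mL
Volume = 71.97273 mg ÷ 23.3625 mg/mL = 3.080695 mL

3.1 mL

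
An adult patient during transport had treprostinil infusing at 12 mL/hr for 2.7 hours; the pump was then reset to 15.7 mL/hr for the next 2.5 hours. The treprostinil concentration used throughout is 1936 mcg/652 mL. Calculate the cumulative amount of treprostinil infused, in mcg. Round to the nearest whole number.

213 mcg

Concentration = 1936 mcg ÷ 652 mL = 2.969325 mcg/mL
Stage 1: 12 mL/hr × 2.7 hr = 32.4 mL → 32.4 mL × 2.969325 mcg/mL = 96.20613 mcg
Stage 2: 15.7 mL/hr × 2.5 hr = 39.25 mL → 39.25 mL × 2.969325 mcg/mL = 116.546 mcg
Total = 96.20613 + 116.546 = 212.7521 mcg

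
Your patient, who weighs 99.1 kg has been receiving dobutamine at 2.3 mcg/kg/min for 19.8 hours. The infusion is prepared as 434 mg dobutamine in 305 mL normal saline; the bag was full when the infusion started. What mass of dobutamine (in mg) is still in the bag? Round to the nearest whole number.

Dose = 2.3 mcg/kg/min × 99.1 kg = 227.93 mcg/min
227.93 mcg/min × 60 min/hr = 13675.8 mcg/hr
Concentration = 434 mg ÷ 305 mL = 1.422951 mg/mL = 1422.951 mcg/mL
Rate = 13675.8 mcg/hr ÷ 1422.951 mcg/mL = 9.610873 mL/hr
Volume infused = 9.610873 mL/hr × 19.8 hr = 190.2953 mL
Volume remaining = 305 − 190.2953 = 114.7047 mL
Drug remaining = 114.7047 mL × 1422.951 mcg/mL = 163219.2 mcg = 163.2192 mg

163 mg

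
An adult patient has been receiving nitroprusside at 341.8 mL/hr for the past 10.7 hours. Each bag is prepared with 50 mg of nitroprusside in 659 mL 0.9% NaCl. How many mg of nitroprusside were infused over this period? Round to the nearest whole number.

277 mg

Concentration = 50 mg ÷ 659 mL = 0.07587253 mg/mL = 75.87253 mcg/mL
Drug rate = 341.8 mL/hr × 75.87253 mcg/mL = 25933.23 mcg/hr
Total = 25933.23 mcg/hr × 10.7 hr = 277485.6 mcg = 277.4856 mg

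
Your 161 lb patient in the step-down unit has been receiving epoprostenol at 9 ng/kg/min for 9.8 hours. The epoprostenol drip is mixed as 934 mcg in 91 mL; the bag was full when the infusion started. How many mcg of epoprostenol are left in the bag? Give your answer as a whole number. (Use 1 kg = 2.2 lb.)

Weight = 161 lb ÷ 2.2 lb/kg = 73.18182 kg
Dose = 9 ng/kg/min × 73.18182 kg = 658.6364 ng/min
658.6364 ng/min × 60 min/hr = 39518.18 ng/hr
Concentration = 934 mcg ÷ 91 mL = 10.26374 mcg/mL = 10263.74 ng/mL
Rate = 39518.18 ng/hr ÷ 10263.74 ng/mL = 3.850273 mL/hr
Volume infused = 3.850273 mL/hr × 9.8 hr = 37.73267 mL
Volume remaining = 91 − 37.73267 = 53.26733 mL
Drug remaining = 53.26733 mL × 10263.74 ng/mL = 546721.8 ng = 546.7218 mcg

547 mcg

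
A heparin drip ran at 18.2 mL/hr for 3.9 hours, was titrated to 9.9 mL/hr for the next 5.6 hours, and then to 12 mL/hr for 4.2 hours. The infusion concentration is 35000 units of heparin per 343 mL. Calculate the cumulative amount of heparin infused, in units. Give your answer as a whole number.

Concentration = 35000 units ÷ 343 mL = 102.0408 units/mL
Stage 1: 18.2 mL/hr × 3.9 hr = 70.98 mL → 70.98 mL × 102.0408 units/mL = 7242.857 units
Stage 2: 9.9 mL/hr × 5.6 hr = 55.44 mL → 55.44 mL × 102.0408 units/mL = 5657.143 units
Stage 3: 12 mL/hr × 4.2 hr = 50.4 mL → 50.4 mL × 102.0408 units/mL = 5142.857 units
Total = 7242.857 + 5657.143 + 5142.857 = 18042.86 units

18043 units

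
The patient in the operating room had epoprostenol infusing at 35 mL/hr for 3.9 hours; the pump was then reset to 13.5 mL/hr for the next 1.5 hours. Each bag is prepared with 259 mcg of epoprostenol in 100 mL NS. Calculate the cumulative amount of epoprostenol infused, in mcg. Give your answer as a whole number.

406 mcg

Concentration = 259 mcg ÷ 100 mL = 2.59 mcg/mL
Stage 1: 35 mL/hr × 3.9 hr = 136.5 mL → 136.5 mL × 2.59 mcg/mL = 353.535 mcg
Stage 2: 13.5 mL/hr × 1.5 hr = 20.25 mL → 20.25 mL × 2.59 mcg/mL = 52.4475 mcg
Total = 353.535 + 52.4475 = 405.9825 mcg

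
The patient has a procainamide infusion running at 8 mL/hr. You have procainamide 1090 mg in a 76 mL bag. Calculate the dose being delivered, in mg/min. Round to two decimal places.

1.91 mg/min

Concentration = 1090 mg ÷ 76 mL = 14.34211 mg/mL
Drug rate = 8 mL/hr × 14.34211 mg/mL = 114.7368 mg/hr
114.7368 mg/hr ÷ 60 min/hr = 1.912281 mg/min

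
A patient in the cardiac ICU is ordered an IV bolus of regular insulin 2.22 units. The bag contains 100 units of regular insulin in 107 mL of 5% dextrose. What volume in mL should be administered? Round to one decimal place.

2.4 mL

Concentration = 100 units ÷ 107 mL = 0.9345794 units/mL
Volume = 2.22 units ÷ 0.9345794 units/mL = 2.3754 mL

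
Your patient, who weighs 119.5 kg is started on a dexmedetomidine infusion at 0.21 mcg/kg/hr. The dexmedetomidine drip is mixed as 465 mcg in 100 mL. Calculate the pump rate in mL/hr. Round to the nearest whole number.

5 mL/hr

Dose = 0.21 mcg/kg/hr × 119.5 kg = 25.095 mcg/hr
Concentration = 465 mcg ÷ 100 mL = 4.65 mcg/mL
Rate = 25.095 mcg/hr ÷ 4.65 mcg/mL = 5.396774 mL/hr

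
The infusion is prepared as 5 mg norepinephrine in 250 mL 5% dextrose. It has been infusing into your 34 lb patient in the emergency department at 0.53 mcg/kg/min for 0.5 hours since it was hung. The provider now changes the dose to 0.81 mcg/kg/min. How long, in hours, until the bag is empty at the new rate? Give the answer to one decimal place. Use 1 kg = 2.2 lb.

Initial rate:
Weight = 34 lb ÷ 2.2 lb/kg = 15.45455 kg
Dose = 0.53 mcg/kg/min × 15.45455 kg = 8.190909 mcg/min
8.190909 mcg/min × 60 min/hr = 491.4545 mcg/hr
Concentration = 5 mg ÷ 250 mL = 0.02 mg/mL = 20 mcg/mL
Rate = 491.4545 mcg/hr ÷ 20 mcg/mL = 24.57273 mL/hr
Volume infused so far = 24.57273 mL/hr × 0.5 hr = 12.28636 mL
Volume remaining = 250 − 12.28636 = 237.7136 mL
New rate:
Dose = 0.81 mcg/kg/min × 15.45455 kg = 12.51818 mcg/min
12.51818 mcg/min × 60 min/hr = 751.0909 mcg/hr
Rate = 751.0909 mcg/hr ÷ 20 mcg/mL = 37.55455 mL/hr
Time remaining = 237.7136 mL ÷ 37.55455 mL/hr = 6.329823 hr

6.3 hours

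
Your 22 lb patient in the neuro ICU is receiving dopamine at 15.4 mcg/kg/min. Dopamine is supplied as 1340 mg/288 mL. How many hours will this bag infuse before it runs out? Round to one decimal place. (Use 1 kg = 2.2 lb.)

145.0 hours

Weight = 22 lb ÷ 2.2 lb/kg = 10 kg
Dose = 15.4 mcg/kg/min × 10 kg = 154 mcg/min
154 mcg/min × 60 min/hr = 9240 mcg/hr
Concentration = 1340 mg ÷ 288 mL = 4.652778 mg/mL = 4652.778 mcg/mL
Rate = 9240 mcg/hr ÷ 4652.778 mcg/mL = 1.98591 mL/hr
Duration = 288 mL ÷ 1.98591 mL/hr = 145.0216 hr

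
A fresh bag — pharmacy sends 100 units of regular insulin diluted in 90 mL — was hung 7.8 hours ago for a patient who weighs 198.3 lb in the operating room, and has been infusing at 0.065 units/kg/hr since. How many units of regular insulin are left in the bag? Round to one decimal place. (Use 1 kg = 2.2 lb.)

54.3 units

Weight = 198.3 lb ÷ 2.2 lb/kg = 90.13636 kg
Dose = 0.065 units/kg/hr × 90.13636 kg = 5.858864 units/hr
Concentration = 100 units ÷ 90 mL = 1.111111 units/mL
Rate = 5.858864 units/hr ÷ 1.111111 units/mL = 5.272977 mL/hr
Volume infused = 5.272977 mL/hr × 7.8 hr = 41.12922 mL
Volume remaining = 90 − 41.12922 = 48.87078 mL
Drug remaining = 48.87078 mL × 1.111111 units/mL = 54.30086 units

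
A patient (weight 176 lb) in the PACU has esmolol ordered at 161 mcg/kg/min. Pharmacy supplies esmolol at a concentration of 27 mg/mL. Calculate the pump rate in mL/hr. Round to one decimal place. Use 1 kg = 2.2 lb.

Weight = 176 lb ÷ 2.2 lb/kg = 80 kg
Dose = 161 mcg/kg/min × 80 kg = 12880 mcg/min
12880 mcg/min × 60 min/hr = 772800 mcg/hr
Concentration = 27 mg/mL = 27000 mcg/mL
Rate = 772800 mcg/hr ÷ 27000 mcg/mL = 28.62222 mL/hr

28.6 mL/hr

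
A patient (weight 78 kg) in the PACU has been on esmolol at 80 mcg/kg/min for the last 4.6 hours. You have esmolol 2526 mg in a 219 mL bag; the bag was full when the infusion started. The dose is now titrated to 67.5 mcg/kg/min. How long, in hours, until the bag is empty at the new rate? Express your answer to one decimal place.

2.5 hours

Initial rate:
Dose = 80 mcg/kg/min × 78 kg = 6240 mcg/min
6240 mcg/min × 60 min/hr = 374400 mcg/hr
Concentration = 2526 mg ÷ 219 mL = 11.53425 mg/mL = 11534.25 mcg/mL
Rate = 374400 mcg/hr ÷ 11534.25 mcg/mL = 32.45986 mL/hr
Volume infused so far = 32.45986 mL/hr × 4.6 hr = 149.3153 mL
Volume remaining = 219 − 149.3153 = 69.68466 mL
New rate:
Dose = 67.5 mcg/kg/min × 78 kg = 5265 mcg/min
5265 mcg/min × 60 min/hr = 315900 mcg/hr
Rate = 315900 mcg/hr ÷ 11534.25 mcg/mL = 27.388 mL/hr
Time remaining = 69.68466 mL ÷ 27.388 mL/hr = 2.544349 hr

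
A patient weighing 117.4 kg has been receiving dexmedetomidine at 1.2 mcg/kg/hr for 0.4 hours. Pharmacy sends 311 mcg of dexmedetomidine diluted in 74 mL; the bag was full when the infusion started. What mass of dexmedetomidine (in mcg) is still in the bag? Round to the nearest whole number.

255 mcg

Dose = 1.2 mcg/kg/hr × 117.4 kg = 140.88 mcg/hr
Concentration = 311 mcg ÷ 74 mL = 4.202703 mcg/mL
Rate = 140.88 mcg/hr ÷ 4.202703 mcg/mL = 33.52129 mL/hr
Volume infused = 33.52129 mL/hr × 0.4 hr = 13.40851 mL
Volume remaining = 74 − 13.40851 = 60.59149 mL
Drug remaining = 60.59149 mL × 4.202703 mcg/mL = 254.648 mcg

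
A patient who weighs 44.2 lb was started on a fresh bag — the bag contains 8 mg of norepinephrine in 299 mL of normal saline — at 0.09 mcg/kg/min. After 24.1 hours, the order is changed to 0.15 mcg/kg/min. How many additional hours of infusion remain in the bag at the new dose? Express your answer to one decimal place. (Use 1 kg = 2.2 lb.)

29.8 hours

Initial rate:
Weight = 44.2 lb ÷ 2.2 lb/kg = 20.09091 kg
Dose = 0.09 mcg/kg/min × 20.09091 kg = 1.808182 mcg/min
1.808182 mcg/min × 60 min/hr = 108.4909 mcg/hr
Concentration = 8 mg ÷ 299 mL = 0.02675585 mg/mL = 26.75585 mcg/mL
Rate = 108.4909 mcg/hr ÷ 26.75585 mcg/mL = 4.054848 mL/hr
Volume infused so far = 4.054848 mL/hr × 24.1 hr = 97.72183 mL
Volume remaining = 299 − 97.72183 = 201.2782 mL
New rate:
Dose = 0.15 mcg/kg/min × 20.09091 kg = 3.013636 mcg/min
3.013636 mcg/min × 60 min/hr = 180.8182 mcg/hr
Rate = 180.8182 mcg/hr ÷ 26.75585 mcg/mL = 6.75808 mL/hr
Time remaining = 201.2782 mL ÷ 6.75808 mL/hr = 29.78334 hr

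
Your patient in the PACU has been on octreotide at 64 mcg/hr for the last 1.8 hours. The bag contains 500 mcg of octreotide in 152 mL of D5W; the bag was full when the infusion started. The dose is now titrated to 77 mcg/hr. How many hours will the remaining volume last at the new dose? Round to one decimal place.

Initial rate:
Concentration = 500 mcg ÷ 152 mL = 3.289474 mcg/mL
Rate = 64 mcg/hr ÷ 3.289474 mcg/mL = 19.456 mL/hr
Volume infused so far = 19.456 mL/hr × 1.8 hr = 35.0208 mL
Volume remaining = 152 − 35.0208 = 116.9792 mL
New rate:
Rate = 77 mcg/hr ÷ 3.289474 mcg/mL = 23.408 mL/hr
Time remaining = 116.9792 mL ÷ 23.408 mL/hr = 4.997403 hr

5.0 hours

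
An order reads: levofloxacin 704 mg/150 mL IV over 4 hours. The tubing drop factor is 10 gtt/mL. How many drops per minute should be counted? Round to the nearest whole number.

6 gtt/min

150 mL ÷ (4 hr × 60 = 240 min) = 0.625 mL/min
0.625 mL/min × 10 gtt/mL = 6.25 gtt/min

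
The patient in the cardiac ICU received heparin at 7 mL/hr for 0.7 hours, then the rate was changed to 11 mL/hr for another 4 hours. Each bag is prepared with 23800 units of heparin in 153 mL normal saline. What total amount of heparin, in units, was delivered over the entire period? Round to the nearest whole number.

7607 units

Concentration = 23800 units ÷ 153 mL = 155.5556 units/mL
Stage 1: 7 mL/hr × 0.7 hr = 4.9 mL → 4.9 mL × 155.5556 units/mL = 762.2222 units
Stage 2: 11 mL/hr × 4 hr = 44 mL → 44 mL × 155.5556 units/mL = 6844.444 units
Total = 762.2222 + 6844.444 = 7606.667 units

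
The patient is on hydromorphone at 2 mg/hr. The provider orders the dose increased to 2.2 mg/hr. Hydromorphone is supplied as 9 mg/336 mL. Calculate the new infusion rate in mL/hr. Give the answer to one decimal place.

82.1 mL/hr

Concentration = 9 mg ÷ 336 mL = 0.02678571 mg/mL
Rate = 2.2 mg/hr ÷ 0.02678571 mg/mL = 82.13333 mL/hr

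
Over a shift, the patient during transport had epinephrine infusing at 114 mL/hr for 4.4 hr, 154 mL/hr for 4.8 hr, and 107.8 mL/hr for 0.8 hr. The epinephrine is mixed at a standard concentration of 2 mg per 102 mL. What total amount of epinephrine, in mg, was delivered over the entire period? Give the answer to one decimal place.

26.0 mg

Concentration = 2 mg ÷ 102 mL = 0.01960784 mg/mL
Stage 1: 114 mL/hr × 4.4 hr = 501.6 mL → 501.6 mL × 0.01960784 mg/mL = 9.835294 mg
Stage 2: 154 mL/hr × 4.8 hr = 739.2 mL → 739.2 mL × 0.01960784 mg/mL = 14.49412 mg
Stage 3: 107.8 mL/hr × 0.8 hr = 86.24 mL → 86.24 mL × 0.01960784 mg/mL = 1.69098 mg
Total = 9.835294 + 14.49412 + 1.69098 = 26.02039 mg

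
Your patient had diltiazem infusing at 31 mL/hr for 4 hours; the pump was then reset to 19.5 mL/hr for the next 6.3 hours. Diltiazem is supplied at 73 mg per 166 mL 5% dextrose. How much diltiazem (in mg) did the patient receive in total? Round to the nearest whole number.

Concentration = 73 mg ÷ 166 mL = 0.439759 mg/mL
Stage 1: 31 mL/hr × 4 hr = 124 mL → 124 mL × 0.439759 mg/mL = 54.53012 mg
Stage 2: 19.5 mL/hr × 6.3 hr = 122.85 mL → 122.85 mL × 0.439759 mg/mL = 54.0244 mg
Total = 54.53012 + 54.0244 = 108.5545 mg

109 mg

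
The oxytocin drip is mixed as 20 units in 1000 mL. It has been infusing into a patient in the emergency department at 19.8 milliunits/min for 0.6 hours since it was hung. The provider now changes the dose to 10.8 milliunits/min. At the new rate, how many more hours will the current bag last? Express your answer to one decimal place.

Initial rate:
19.8 milliunits/min × 60 min/hr = 1188 milliunits/hr
Concentration = 20 units ÷ 1000 mL = 0.02 units/mL = 20 milliunits/mL
Rate = 1188 milliunits/hr ÷ 20 milliunits/mL = 59.4 mL/hr
Volume infused so far = 59.4 mL/hr × 0.6 hr = 35.64 mL
Volume remaining = 1000 − 35.64 = 964.36 mL
New rate:
10.8 milliunits/min × 60 min/hr = 648 milliunits/hr
Rate = 648 milliunits/hr ÷ 20 milliunits/mL = 32.4 mL/hr
Time remaining = 964.36 mL ÷ 32.4 mL/hr = 29.7642 hr

29.8 hours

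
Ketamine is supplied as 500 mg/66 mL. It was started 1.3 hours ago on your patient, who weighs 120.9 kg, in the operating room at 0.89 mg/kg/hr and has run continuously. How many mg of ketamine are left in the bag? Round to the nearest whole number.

360 mg

Dose = 0.89 mg/kg/hr × 120.9 kg = 107.601 mg/hr
Concentration = 500 mg ÷ 66 mL = 7.575758 mg/mL
Rate = 107.601 mg/hr ÷ 7.575758 mg/mL = 14.20333 mL/hr
Volume infused = 14.20333 mL/hr × 1.3 hr = 18.46433 mL
Volume remaining = 66 − 18.46433 = 47.53567 mL
Drug remaining = 47.53567 mL × 7.575758 mg/mL = 360.1187 mg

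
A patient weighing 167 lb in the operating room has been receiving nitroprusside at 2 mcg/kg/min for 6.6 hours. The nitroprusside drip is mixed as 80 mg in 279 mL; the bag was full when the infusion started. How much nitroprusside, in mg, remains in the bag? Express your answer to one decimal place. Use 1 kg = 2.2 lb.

19.9 mg

Weight = 167 lb ÷ 2.2 lb/kg = 75.90909 kg
Dose = 2 mcg/kg/min × 75.90909 kg = 151.8182 mcg/min
151.8182 mcg/min × 60 min/hr = 9109.091 mcg/hr
Concentration = 80 mg ÷ 279 mL = 0.2867384 mg/mL = 286.7384 mcg/mL
Rate = 9109.091 mcg/hr ÷ 286.7384 mcg/mL = 31.76795 mL/hr
Volume infused = 31.76795 mL/hr × 6.6 hr = 209.6685 mL
Volume remaining = 279 − 209.6685 = 69.3315 mL
Drug remaining = 69.3315 mL × 286.7384 mcg/mL = 19880 mcg = 19.88 mg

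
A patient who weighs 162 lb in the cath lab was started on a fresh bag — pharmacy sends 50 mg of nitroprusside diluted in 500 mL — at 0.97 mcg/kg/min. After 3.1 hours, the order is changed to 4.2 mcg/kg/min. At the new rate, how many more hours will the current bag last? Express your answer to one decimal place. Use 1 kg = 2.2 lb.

Initial rate:
Weight = 162 lb ÷ 2.2 lb/kg = 73.63636 kg
Dose = 0.97 mcg/kg/min × 73.63636 kg = 71.42727 mcg/min
71.42727 mcg/min × 60 min/hr = 4285.636 mcg/hr
Concentration = 50 mg ÷ 500 mL = 0.1 mg/mL = 100 mcg/mL
Rate = 4285.636 mcg/hr ÷ 100 mcg/mL = 42.85636 mL/hr
Volume infused so far = 42.85636 mL/hr × 3.1 hr = 132.8547 mL
Volume remaining = 500 − 132.8547 = 367.1453 mL
New rate:
Dose = 4.2 mcg/kg/min × 73.63636 kg = 309.2727 mcg/min
309.2727 mcg/min × 60 min/hr = 18556.36 mcg/hr
Rate = 18556.36 mcg/hr ÷ 100 mcg/mL = 185.5636 mL/hr
Time remaining = 367.1453 mL ÷ 185.5636 mL/hr = 1.978541 hr

2.0 hours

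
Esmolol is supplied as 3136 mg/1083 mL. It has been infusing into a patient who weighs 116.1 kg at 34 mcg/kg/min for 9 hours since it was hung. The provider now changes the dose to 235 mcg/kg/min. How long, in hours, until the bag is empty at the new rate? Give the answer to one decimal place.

Initial rate:
Dose = 34 mcg/kg/min × 116.1 kg = 3947.4 mcg/min
3947.4 mcg/min × 60 min/hr = 236844 mcg/hr
Concentration = 3136 mg ÷ 1083 mL = 2.89566 mg/mL = 2895.66 mcg/mL
Rate = 236844 mcg/hr ÷ 2895.66 mcg/mL = 81.79275 mL/hr
Volume infused so far = 81.79275 mL/hr × 9 hr = 736.1347 mL
Volume remaining = 1083 − 736.1347 = 346.8653 mL
New rate:
Dose = 235 mcg/kg/min × 116.1 kg = 27283.5 mcg/min
27283.5 mcg/min × 60 min/hr = 1637010 mcg/hr
Rate = 1637010 mcg/hr ÷ 2895.66 mcg/mL = 565.3322 mL/hr
Time remaining = 346.8653 mL ÷ 565.3322 mL/hr = 0.6135601 hr

0.6 hours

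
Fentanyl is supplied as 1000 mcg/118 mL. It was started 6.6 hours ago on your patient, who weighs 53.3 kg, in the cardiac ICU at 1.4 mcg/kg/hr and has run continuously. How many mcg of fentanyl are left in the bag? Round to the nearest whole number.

508 mcg

Dose = 1.4 mcg/kg/hr × 53.3 kg = 74.62 mcg/hr
Concentration = 1000 mcg ÷ 118 mL = 8.474576 mcg/mL
Rate = 74.62 mcg/hr ÷ 8.474576 mcg/mL = 8.80516 mL/hr
Volume infused = 8.80516 mL/hr × 6.6 hr = 58.11406 mL
Volume remaining = 118 − 58.11406 = 59.88594 mL
Drug remaining = 59.88594 mL × 8.474576 mcg/mL = 507.508 mcg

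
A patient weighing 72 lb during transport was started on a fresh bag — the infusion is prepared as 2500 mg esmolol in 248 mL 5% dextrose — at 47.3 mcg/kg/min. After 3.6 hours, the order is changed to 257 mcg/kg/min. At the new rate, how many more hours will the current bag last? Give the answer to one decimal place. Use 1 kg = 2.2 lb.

Initial rate:
Weight = 72 lb ÷ 2.2 lb/kg = 32.72727 kg
Dose = 47.3 mcg/kg/min × 32.72727 kg = 1548 mcg/min
1548 mcg/min × 60 min/hr = 92880 mcg/hr
Concentration = 2500 mg ÷ 248 mL = 10.08065 mg/mL = 10080.65 mcg/mL
Rate = 92880 mcg/hr ÷ 10080.65 mcg/mL = 9.213696 mL/hr
Volume infused so far = 9.213696 mL/hr × 3.6 hr = 33.16931 mL
Volume remaining = 248 − 33.16931 = 214.8307 mL
New rate:
Dose = 257 mcg/kg/min × 32.72727 kg = 8410.909 mcg/min
8410.909 mcg/min × 60 min/hr = 504654.5 mcg/hr
Rate = 504654.5 mcg/hr ÷ 10080.65 mcg/mL = 50.06173 mL/hr
Time remaining = 214.8307 mL ÷ 50.06173 mL/hr = 4.291316 hr

4.3 hours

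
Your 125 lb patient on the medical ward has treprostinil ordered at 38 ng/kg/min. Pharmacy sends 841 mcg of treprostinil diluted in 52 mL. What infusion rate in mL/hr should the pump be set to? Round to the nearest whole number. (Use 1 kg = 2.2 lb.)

8 mL/hr

Weight = 125 lb ÷ 2.2 lb/kg = 56.81818 kg
Dose = 38 ng/kg/min × 56.81818 kg = 2159.091 ng/min
2159.091 ng/min × 60 min/hr = 129545.5 ng/hr
Concentration = 841 mcg ÷ 52 mL = 16.17308 mcg/mL = 16173.08 ng/mL
Rate = 129545.5 ng/hr ÷ 16173.08 ng/mL = 8.009945 mL/hr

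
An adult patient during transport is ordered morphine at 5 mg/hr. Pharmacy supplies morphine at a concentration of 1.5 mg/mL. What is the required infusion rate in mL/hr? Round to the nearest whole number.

3 mL/hr

Rate = 5 mg/hr ÷ 1.5 mg/mL = 3.333333 mL/hr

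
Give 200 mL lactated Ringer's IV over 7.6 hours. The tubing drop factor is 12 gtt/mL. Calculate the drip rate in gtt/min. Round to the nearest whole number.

5 gtt/min

200 mL ÷ (7.6 hr × 60 = 456 min) = 0.4385965 mL/min
0.4385965 mL/min × 12 gtt/mL = 5.263158 gtt/min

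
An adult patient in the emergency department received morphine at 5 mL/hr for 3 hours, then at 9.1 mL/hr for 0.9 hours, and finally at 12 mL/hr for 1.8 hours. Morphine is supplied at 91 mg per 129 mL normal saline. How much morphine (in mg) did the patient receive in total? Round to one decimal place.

31.6 mg

Concentration = 91 mg ÷ 129 mL = 0.7054264 mg/mL
Stage 1: 5 mL/hr × 3 hr = 15 mL → 15 mL × 0.7054264 mg/mL = 10.5814 mg
Stage 2: 9.1 mL/hr × 0.9 hr = 8.19 mL → 8.19 mL × 0.7054264 mg/mL = 5.777442 mg
Stage 3: 12 mL/hr × 1.8 hr = 21.6 mL → 21.6 mL × 0.7054264 mg/mL = 15.23721 mg
Total = 10.5814 + 5.777442 + 15.23721 = 31.59605 mg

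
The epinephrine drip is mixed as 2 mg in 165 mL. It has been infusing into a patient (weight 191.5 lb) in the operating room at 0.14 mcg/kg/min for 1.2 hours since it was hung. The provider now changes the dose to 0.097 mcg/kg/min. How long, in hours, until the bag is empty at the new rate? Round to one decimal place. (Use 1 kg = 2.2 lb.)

2.2 hours

Initial rate:
Weight = 191.5 lb ÷ 2.2 lb/kg = 87.04545 kg
Dose = 0.14 mcg/kg/min × 87.04545 kg = 12.18636 mcg/min
12.18636 mcg/min × 60 min/hr = 731.1818 mcg/hr
Concentration = 2 mg ÷ 165 mL = 0.01212121 mg/mL = 12.12121 mcg/mL
Rate = 731.1818 mcg/hr ÷ 12.12121 mcg/mL = 60.3225 mL/hr
Volume infused so far = 60.3225 mL/hr × 1.2 hr = 72.387 mL
Volume remaining = 165 − 72.387 = 92.613 mL
New rate:
Dose = 0.097 mcg/kg/min × 87.04545 kg = 8.443409 mcg/min
8.443409 mcg/min × 60 min/hr = 506.6045 mcg/hr
Rate = 506.6045 mcg/hr ÷ 12.12121 mcg/mL = 41.79487 mL/hr
Time remaining = 92.613 mL ÷ 41.79487 mL/hr = 2.215894 hr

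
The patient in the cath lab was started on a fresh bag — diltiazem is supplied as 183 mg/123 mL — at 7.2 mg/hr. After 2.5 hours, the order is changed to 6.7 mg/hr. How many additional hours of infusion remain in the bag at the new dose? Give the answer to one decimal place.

Initial rate:
Concentration = 183 mg ÷ 123 mL = 1.487805 mg/mL
Rate = 7.2 mg/hr ÷ 1.487805 mg/mL = 4.839344 mL/hr
Volume infused so far = 4.839344 mL/hr × 2.5 hr = 12.09836 mL
Volume remaining = 123 − 12.09836 = 110.9016 mL
New rate:
Rate = 6.7 mg/hr ÷ 1.487805 mg/mL = 4.503279 mL/hr
Time remaining = 110.9016 mL ÷ 4.503279 mL/hr = 24.62687 hr

24.6 hours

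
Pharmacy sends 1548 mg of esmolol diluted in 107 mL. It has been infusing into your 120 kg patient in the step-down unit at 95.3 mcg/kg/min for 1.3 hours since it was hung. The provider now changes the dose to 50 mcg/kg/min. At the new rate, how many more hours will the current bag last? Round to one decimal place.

1.8 hours

Initial rate:
Dose = 95.3 mcg/kg/min × 120 kg = 11436 mcg/min
11436 mcg/min × 60 min/hr = 686160 mcg/hr
Concentration = 1548 mg ÷ 107 mL = 14.46729 mg/mL = 14467.29 mcg/mL
Rate = 686160 mcg/hr ÷ 14467.29 mcg/mL = 47.42837 mL/hr
Volume infused so far = 47.42837 mL/hr × 1.3 hr = 61.65688 mL
Volume remaining = 107 − 61.65688 = 45.34312 mL
New rate:
Dose = 50 mcg/kg/min × 120 kg = 6000 mcg/min
6000 mcg/min × 60 min/hr = 360000 mcg/hr
Rate = 360000 mcg/hr ÷ 14467.29 mcg/mL = 24.88372 mL/hr
Time remaining = 45.34312 mL ÷ 24.88372 mL/hr = 1.8222 hr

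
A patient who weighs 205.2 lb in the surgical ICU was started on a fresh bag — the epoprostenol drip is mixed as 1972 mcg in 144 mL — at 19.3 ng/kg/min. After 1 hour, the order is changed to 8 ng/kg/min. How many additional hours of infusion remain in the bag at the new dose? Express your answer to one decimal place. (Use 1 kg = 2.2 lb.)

41.6 hours

Initial rate:
Weight = 205.2 lb ÷ 2.2 lb/kg = 93.27273 kg
Dose = 19.3 ng/kg/min × 93.27273 kg = 1800.164 ng/min
1800.164 ng/min × 60 min/hr = 108009.8 ng/hr
Concentration = 1972 mcg ÷ 144 mL = 13.69444 mcg/mL = 13694.44 ng/mL
Rate = 108009.8 ng/hr ÷ 13694.44 ng/mL = 7.887127 mL/hr
Volume infused so far = 7.887127 mL/hr × 1 hr = 7.887127 mL
Volume remaining = 144 − 7.887127 = 136.1129 mL
New rate:
Dose = 8 ng/kg/min × 93.27273 kg = 746.1818 ng/min
746.1818 ng/min × 60 min/hr = 44770.91 ng/hr
Rate = 44770.91 ng/hr ÷ 13694.44 ng/mL = 3.269275 mL/hr
Time remaining = 136.1129 mL ÷ 3.269275 mL/hr = 41.63396 hr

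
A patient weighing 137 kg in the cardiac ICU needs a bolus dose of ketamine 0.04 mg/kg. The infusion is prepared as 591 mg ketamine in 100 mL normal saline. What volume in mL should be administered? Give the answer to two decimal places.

0.93 mL

Dose = 0.04 mg/kg × 137 kg = 5.48 mg
Concentration = 591 mg ÷ 100 mL = 5.91 mg/mL
Volume = 5.48 mg ÷ 5.91 mg/mL = 0.927242 mL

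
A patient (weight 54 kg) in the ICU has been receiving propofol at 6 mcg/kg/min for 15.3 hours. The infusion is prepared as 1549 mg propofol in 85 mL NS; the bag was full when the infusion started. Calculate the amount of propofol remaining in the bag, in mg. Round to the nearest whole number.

Dose = 6 mcg/kg/min × 54 kg = 324 mcg/min
324 mcg/min × 60 min/hr = 19440 mcg/hr
Concentration = 1549 mg ÷ 85 mL = 18.22353 mg/mL = 18223.53 mcg/mL
Rate = 19440 mcg/hr ÷ 18223.53 mcg/mL = 1.066753 mL/hr
Volume infused = 1.066753 mL/hr × 15.3 hr = 16.32132 mL
Volume remaining = 85 − 16.32132 = 68.67868 mL
Drug remaining = 68.67868 mL × 18223.53 mcg/mL = 1251568 mcg = 1251.568 mg

1252 mg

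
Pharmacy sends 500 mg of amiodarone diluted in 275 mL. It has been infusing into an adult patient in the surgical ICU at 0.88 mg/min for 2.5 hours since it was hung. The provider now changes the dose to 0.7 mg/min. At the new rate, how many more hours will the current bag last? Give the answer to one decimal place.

8.8 hours

Initial rate:
0.88 mg/min × 60 min/hr = 52.8 mg/hr
Concentration = 500 mg ÷ 275 mL = 1.818182 mg/mL
Rate = 52.8 mg/hr ÷ 1.818182 mg/mL = 29.04 mL/hr
Volume infused so far = 29.04 mL/hr × 2.5 hr = 72.6 mL
Volume remaining = 275 − 72.6 = 202.4 mL
New rate:
0.7 mg/min × 60 min/hr = 42 mg/hr
Rate = 42 mg/hr ÷ 1.818182 mg/mL = 23.1 mL/hr
Time remaining = 202.4 mL ÷ 23.1 mL/hr = 8.761905 hr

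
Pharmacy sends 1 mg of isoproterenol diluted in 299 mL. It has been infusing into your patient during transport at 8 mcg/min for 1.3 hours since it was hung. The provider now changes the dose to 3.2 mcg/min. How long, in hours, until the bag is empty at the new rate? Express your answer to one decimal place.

2.0 hours

Initial rate:
8 mcg/min × 60 min/hr = 480 mcg/hr
Concentration = 1 mg ÷ 299 mL = 0.003344482 mg/mL = 3.344482 mcg/mL
Rate = 480 mcg/hr ÷ 3.344482 mcg/mL = 143.52 mL/hr
Volume infused so far = 143.52 mL/hr × 1.3 hr = 186.576 mL
Volume remaining = 299 − 186.576 = 112.424 mL
New rate:
3.2 mcg/min × 60 min/hr = 192 mcg/hr
Rate = 192 mcg/hr ÷ 3.344482 mcg/mL = 57.408 mL/hr
Time remaining = 112.424 mL ÷ 57.408 mL/hr = 1.958333 hr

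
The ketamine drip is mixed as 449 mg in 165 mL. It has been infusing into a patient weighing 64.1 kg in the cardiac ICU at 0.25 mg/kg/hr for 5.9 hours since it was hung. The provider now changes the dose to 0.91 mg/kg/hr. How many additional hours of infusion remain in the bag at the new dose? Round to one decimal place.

6.1 hours

Initial rate:
Dose = 0.25 mg/kg/hr × 64.1 kg = 16.025 mg/hr
Concentration = 449 mg ÷ 165 mL = 2.721212 mg/mL
Rate = 16.025 mg/hr ÷ 2.721212 mg/mL = 5.88892 mL/hr
Volume infused so far = 5.88892 mL/hr × 5.9 hr = 34.74463 mL
Volume remaining = 165 − 34.74463 = 130.2554 mL
New rate:
Dose = 0.91 mg/kg/hr × 64.1 kg = 58.331 mg/hr
Rate = 58.331 mg/hr ÷ 2.721212 mg/mL = 21.43567 mL/hr
Time remaining = 130.2554 mL ÷ 21.43567 mL/hr = 6.076572 hr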